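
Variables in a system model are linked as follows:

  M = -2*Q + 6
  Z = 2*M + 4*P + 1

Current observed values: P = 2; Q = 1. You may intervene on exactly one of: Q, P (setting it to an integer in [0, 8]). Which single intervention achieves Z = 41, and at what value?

set P = 8

Intervening on Q: Z = -4*Q + 21. Reaching 41 requires Q = -5, outside [0, 8].
Intervening on P: with other inputs at their observed values, Z = 4*P + 9. Solving for 41 gives P = 8, within [0, 8].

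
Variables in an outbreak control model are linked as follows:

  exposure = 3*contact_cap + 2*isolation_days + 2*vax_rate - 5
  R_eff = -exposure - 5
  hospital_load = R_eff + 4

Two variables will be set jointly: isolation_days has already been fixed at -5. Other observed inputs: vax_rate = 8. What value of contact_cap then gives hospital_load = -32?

With isolation_days held at -5:
Substituting into the exposure equation gives exposure = 3*contact_cap + 1.
R_eff becomes -3*contact_cap - 6.
Substituting into the hospital_load equation gives hospital_load = -3*contact_cap - 2.
Solve -3*contact_cap - 2 = -32: contact_cap = (-32 + 2) / -3 = 10.

contact_cap = 10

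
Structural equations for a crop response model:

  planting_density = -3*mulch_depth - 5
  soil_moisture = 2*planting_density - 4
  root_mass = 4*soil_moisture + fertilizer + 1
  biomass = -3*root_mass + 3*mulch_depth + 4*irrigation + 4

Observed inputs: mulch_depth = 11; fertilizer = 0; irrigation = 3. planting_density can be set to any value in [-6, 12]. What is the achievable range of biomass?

-194 to 238

Intervening on planting_density fixes its value directly, overriding its dependence on mulch_depth.
Substituting into the root_mass equation gives root_mass = 8*planting_density - 15.
Substituting into the biomass equation gives biomass = -24*planting_density + 94.
Linear in planting_density, so extremes are at the endpoints: planting_density = -6 gives biomass = 238; planting_density = 12 gives biomass = -194.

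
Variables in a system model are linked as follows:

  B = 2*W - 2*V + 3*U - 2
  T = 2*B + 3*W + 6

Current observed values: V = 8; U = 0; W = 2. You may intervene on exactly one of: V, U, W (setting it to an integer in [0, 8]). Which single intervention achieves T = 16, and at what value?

Intervening on V: with other inputs at their observed values, T = -4*V + 16. Solving for 16 gives V = 0, within [0, 8].
Intervening on U: T = 6*U - 16. Reaching 16 requires U = 16/3, not an integer.
Intervening on W: T = 7*W - 30. Reaching 16 requires W = 46/7, not an integer.

set V = 0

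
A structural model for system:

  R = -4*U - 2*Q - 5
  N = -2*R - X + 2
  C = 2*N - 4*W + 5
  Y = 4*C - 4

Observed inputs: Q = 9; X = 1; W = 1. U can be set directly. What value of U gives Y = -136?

U = -8

Substituting into the R equation gives R = -4*U - 23.
So N = 8*U + 47.
Substituting into the C equation gives C = 16*U + 95.
Substituting into the Y equation gives Y = 64*U + 376.
Solve 64*U + 376 = -136: U = (-136 - 376) / 64 = -8.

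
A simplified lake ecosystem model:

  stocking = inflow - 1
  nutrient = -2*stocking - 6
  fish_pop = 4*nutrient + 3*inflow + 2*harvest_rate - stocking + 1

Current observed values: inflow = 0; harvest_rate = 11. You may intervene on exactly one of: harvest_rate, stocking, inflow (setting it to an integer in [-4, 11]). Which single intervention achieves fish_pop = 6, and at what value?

set harvest_rate = 10

Intervening on harvest_rate: with other inputs at their observed values, fish_pop = 2*harvest_rate - 14. Solving for 6 gives harvest_rate = 10, within [-4, 11].
Intervening on stocking: fish_pop = -9*stocking - 1. Reaching 6 requires stocking = -7/9, not an integer.
Intervening on inflow: fish_pop = -6*inflow + 8. Reaching 6 requires inflow = 1/3, not an integer.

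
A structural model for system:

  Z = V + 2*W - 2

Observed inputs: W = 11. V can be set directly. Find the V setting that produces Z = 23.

V = 3

Substituting into the Z equation gives Z = V + 20.
Solve V + 20 = 23: V = (23 - 20) / 1 = 3.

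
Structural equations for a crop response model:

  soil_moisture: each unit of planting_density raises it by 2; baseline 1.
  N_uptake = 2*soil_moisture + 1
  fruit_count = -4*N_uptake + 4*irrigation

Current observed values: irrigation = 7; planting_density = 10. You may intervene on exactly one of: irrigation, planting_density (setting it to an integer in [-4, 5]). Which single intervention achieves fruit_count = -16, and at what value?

set planting_density = 2

Intervening on irrigation: fruit_count = 4*irrigation - 172. Reaching -16 requires irrigation = 39, outside [-4, 5].
Intervening on planting_density: with other inputs at their observed values, fruit_count = -16*planting_density + 16. Solving for -16 gives planting_density = 2, within [-4, 5].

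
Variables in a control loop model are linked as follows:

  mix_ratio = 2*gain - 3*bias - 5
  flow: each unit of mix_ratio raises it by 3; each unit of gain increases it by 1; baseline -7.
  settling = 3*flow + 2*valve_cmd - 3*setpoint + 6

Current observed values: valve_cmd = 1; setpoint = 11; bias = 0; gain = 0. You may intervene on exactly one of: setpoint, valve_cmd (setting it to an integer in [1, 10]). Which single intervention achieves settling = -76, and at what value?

set setpoint = 6

Intervening on setpoint: with other inputs at their observed values, settling = -3*setpoint - 58. Solving for -76 gives setpoint = 6, within [1, 10].
Intervening on valve_cmd: settling = 2*valve_cmd - 93. Reaching -76 requires valve_cmd = 17/2, not an integer.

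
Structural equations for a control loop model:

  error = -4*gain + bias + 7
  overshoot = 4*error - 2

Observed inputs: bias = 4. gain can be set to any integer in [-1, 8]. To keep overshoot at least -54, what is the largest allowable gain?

gain = 6

Substituting into the error equation gives error = -4*gain + 11.
Substituting into the overshoot equation gives overshoot = -16*gain + 42.
Require -16*gain + 42 ≥ -54, so gain ≤ 6.
The largest integer in [-1, 8] satisfying this is 6.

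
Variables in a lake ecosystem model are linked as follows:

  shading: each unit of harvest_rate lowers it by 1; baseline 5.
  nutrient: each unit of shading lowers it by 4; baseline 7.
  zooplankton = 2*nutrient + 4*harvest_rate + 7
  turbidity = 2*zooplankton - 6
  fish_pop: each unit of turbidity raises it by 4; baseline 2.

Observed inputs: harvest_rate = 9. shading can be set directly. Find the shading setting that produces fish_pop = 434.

shading = 0

Intervening on shading fixes its value directly, overriding its dependence on harvest_rate.
Substituting into the zooplankton equation gives zooplankton = -8*shading + 57.
Substituting into the turbidity equation gives turbidity = -16*shading + 108.
So fish_pop = -64*shading + 434.
Solve -64*shading + 434 = 434: shading = (434 - 434) / -64 = 0.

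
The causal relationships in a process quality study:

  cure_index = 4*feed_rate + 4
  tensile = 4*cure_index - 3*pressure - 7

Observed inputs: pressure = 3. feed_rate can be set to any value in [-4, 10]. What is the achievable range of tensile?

Substituting into the tensile equation gives tensile = 16*feed_rate.
Linear in feed_rate, so extremes are at the endpoints: feed_rate = -4 gives tensile = -64; feed_rate = 10 gives tensile = 160.

-64 to 160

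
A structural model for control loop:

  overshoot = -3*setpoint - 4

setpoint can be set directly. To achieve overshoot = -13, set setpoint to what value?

Solve -3*setpoint - 4 = -13: setpoint = (-13 + 4) / -3 = 3.

setpoint = 3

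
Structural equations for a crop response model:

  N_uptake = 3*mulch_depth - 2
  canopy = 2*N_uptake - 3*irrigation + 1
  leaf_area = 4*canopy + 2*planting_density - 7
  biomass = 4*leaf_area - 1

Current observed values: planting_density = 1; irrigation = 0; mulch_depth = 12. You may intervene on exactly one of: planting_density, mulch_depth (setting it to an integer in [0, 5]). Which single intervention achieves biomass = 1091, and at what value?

Intervening on planting_density: with other inputs at their observed values, biomass = 8*planting_density + 1075. Solving for 1091 gives planting_density = 2, within [0, 5].
Intervening on mulch_depth: biomass = 96*mulch_depth - 69. Reaching 1091 requires mulch_depth = 145/12, not an integer.

set planting_density = 2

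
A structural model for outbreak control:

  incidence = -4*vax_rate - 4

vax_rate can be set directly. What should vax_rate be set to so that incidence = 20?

vax_rate = -6

Solve -4*vax_rate - 4 = 20: vax_rate = (20 + 4) / -4 = -6.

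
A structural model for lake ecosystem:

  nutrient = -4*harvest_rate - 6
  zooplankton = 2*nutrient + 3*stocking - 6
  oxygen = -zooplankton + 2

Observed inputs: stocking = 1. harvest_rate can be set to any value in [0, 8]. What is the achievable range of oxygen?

Substituting into the zooplankton equation gives zooplankton = -8*harvest_rate - 15.
Substituting into the oxygen equation gives oxygen = 8*harvest_rate + 17.
Linear in harvest_rate, so extremes are at the endpoints: harvest_rate = 0 gives oxygen = 17; harvest_rate = 8 gives oxygen = 81.

17 to 81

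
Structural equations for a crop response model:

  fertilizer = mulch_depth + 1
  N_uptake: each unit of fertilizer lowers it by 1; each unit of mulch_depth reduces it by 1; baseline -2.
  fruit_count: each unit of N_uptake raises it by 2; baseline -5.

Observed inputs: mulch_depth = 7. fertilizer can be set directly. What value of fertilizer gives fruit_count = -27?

Intervening on fertilizer fixes its value directly, overriding its dependence on mulch_depth.
Substituting into the N_uptake equation gives N_uptake = -fertilizer - 9.
Substituting into the fruit_count equation gives fruit_count = -2*fertilizer - 23.
Solve -2*fertilizer - 23 = -27: fertilizer = (-27 + 23) / -2 = 2.

fertilizer = 2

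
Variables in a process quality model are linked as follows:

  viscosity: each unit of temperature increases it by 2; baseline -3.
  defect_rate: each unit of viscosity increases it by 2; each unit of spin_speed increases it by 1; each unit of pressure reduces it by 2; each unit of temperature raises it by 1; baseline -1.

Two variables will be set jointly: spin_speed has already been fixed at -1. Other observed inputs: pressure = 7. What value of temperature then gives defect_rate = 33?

With spin_speed held at -1:
Substituting into the defect_rate equation gives defect_rate = 5*temperature - 22.
Solve 5*temperature - 22 = 33: temperature = (33 + 22) / 5 = 11.

temperature = 11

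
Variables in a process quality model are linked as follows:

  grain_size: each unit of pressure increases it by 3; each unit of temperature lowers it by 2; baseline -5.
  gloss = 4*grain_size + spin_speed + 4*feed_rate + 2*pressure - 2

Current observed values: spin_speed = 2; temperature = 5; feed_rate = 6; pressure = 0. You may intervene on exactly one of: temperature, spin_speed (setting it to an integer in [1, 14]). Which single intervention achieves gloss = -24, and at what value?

set spin_speed = 14

Intervening on temperature: gloss = -8*temperature + 4. Reaching -24 requires temperature = 7/2, not an integer.
Intervening on spin_speed: with other inputs at their observed values, gloss = spin_speed - 38. Solving for -24 gives spin_speed = 14, within [1, 14].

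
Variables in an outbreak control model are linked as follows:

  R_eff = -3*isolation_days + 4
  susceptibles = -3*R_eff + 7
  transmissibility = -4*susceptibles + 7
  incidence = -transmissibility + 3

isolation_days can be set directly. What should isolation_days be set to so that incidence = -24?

isolation_days = 0

Substituting into the susceptibles equation gives susceptibles = 9*isolation_days - 5.
So transmissibility = -36*isolation_days + 27.
So incidence = 36*isolation_days - 24.
Solve 36*isolation_days - 24 = -24: isolation_days = (-24 + 24) / 36 = 0.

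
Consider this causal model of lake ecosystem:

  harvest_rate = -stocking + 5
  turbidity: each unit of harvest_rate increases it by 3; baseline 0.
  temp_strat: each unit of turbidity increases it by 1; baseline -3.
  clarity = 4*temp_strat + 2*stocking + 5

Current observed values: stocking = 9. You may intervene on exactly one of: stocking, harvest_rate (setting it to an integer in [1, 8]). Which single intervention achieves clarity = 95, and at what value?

set harvest_rate = 7

Intervening on stocking: clarity = -10*stocking + 53. Reaching 95 requires stocking = -21/5, not an integer.
Intervening on harvest_rate: with other inputs at their observed values, clarity = 12*harvest_rate + 11. Solving for 95 gives harvest_rate = 7, within [1, 8].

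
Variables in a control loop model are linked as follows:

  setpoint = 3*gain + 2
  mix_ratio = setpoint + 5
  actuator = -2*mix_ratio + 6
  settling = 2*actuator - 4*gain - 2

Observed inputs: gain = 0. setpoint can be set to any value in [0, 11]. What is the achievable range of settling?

Intervening on setpoint fixes its value directly, overriding its dependence on gain.
Substituting into the actuator equation gives actuator = -2*setpoint - 4.
So settling = -4*setpoint - 10.
Linear in setpoint, so extremes are at the endpoints: setpoint = 0 gives settling = -10; setpoint = 11 gives settling = -54.

-54 to -10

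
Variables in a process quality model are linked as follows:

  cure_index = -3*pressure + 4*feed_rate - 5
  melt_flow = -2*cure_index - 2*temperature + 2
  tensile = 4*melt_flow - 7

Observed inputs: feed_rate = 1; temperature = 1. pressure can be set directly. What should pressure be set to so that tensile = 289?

pressure = 12

Substituting into the cure_index equation gives cure_index = -3*pressure - 1.
melt_flow becomes 6*pressure + 2.
This gives tensile = 24*pressure + 1.
Solve 24*pressure + 1 = 289: pressure = (289 - 1) / 24 = 12.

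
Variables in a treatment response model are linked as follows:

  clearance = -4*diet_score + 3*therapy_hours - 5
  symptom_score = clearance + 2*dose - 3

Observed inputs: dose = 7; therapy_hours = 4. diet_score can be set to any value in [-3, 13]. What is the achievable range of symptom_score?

-34 to 30

Substituting into the clearance equation gives clearance = -4*diet_score + 7.
Substituting into the symptom_score equation gives symptom_score = -4*diet_score + 18.
Linear in diet_score, so extremes are at the endpoints: diet_score = -3 gives symptom_score = 30; diet_score = 13 gives symptom_score = -34.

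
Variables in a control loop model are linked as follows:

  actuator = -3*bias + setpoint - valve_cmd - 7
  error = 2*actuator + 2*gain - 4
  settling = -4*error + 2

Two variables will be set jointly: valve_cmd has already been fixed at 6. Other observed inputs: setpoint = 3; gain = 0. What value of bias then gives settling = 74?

With valve_cmd held at 6:
Substituting into the actuator equation gives actuator = -3*bias - 10.
error becomes -6*bias - 24.
Substituting into the settling equation gives settling = 24*bias + 98.
Solve 24*bias + 98 = 74: bias = (74 - 98) / 24 = -1.

bias = -1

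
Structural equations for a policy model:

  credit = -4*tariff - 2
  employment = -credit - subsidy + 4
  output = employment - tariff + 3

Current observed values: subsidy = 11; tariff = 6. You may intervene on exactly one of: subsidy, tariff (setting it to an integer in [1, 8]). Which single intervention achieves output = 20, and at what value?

Intervening on subsidy: with other inputs at their observed values, output = -subsidy + 27. Solving for 20 gives subsidy = 7, within [1, 8].
Intervening on tariff: output = 3*tariff - 2. Reaching 20 requires tariff = 22/3, not an integer.

set subsidy = 7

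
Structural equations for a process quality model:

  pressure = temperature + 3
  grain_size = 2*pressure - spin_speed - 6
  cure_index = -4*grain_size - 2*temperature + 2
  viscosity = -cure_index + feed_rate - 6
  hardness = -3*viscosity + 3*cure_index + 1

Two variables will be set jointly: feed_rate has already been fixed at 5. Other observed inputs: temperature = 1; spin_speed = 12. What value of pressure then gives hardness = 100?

With feed_rate held at 5:
Intervening on pressure fixes its value directly, overriding its dependence on temperature.
Substituting into the grain_size equation gives grain_size = 2*pressure - 18.
Substituting into the cure_index equation gives cure_index = -8*pressure + 72.
Substituting into the viscosity equation gives viscosity = 8*pressure - 73.
So hardness = -48*pressure + 436.
Solve -48*pressure + 436 = 100: pressure = (100 - 436) / -48 = 7.

pressure = 7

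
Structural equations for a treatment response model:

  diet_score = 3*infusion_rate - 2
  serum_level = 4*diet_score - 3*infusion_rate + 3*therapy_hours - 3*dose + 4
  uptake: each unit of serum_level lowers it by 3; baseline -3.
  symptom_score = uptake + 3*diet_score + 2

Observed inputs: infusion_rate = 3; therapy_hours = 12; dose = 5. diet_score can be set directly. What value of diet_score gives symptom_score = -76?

Intervening on diet_score fixes its value directly, overriding its dependence on infusion_rate.
Substituting into the serum_level equation gives serum_level = 4*diet_score + 16.
Substituting into the uptake equation gives uptake = -12*diet_score - 51.
Substituting into the symptom_score equation gives symptom_score = -9*diet_score - 49.
Solve -9*diet_score - 49 = -76: diet_score = (-76 + 49) / -9 = 3.

diet_score = 3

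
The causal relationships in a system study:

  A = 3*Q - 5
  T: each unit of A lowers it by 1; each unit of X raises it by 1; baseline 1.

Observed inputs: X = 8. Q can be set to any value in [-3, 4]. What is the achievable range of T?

2 to 23

Substituting into the T equation gives T = -3*Q + 14.
Linear in Q, so extremes are at the endpoints: Q = -3 gives T = 23; Q = 4 gives T = 2.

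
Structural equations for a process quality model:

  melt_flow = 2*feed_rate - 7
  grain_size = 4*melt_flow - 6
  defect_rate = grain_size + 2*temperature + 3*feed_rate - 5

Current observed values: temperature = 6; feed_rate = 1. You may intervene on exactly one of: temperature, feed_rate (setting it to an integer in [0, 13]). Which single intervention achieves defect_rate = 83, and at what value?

Intervening on temperature: defect_rate = 2*temperature - 28. Reaching 83 requires temperature = 111/2, not an integer.
Intervening on feed_rate: with other inputs at their observed values, defect_rate = 11*feed_rate - 27. Solving for 83 gives feed_rate = 10, within [0, 13].

set feed_rate = 10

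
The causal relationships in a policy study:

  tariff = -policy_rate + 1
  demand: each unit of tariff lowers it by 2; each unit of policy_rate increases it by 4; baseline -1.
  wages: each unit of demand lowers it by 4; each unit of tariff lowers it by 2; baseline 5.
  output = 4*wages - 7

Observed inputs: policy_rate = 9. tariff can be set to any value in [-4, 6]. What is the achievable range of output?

-643 to -403

Intervening on tariff fixes its value directly, overriding its dependence on policy_rate.
Substituting into the demand equation gives demand = -2*tariff + 35.
Substituting into the wages equation gives wages = 6*tariff - 135.
Substituting into the output equation gives output = 24*tariff - 547.
Linear in tariff, so extremes are at the endpoints: tariff = -4 gives output = -643; tariff = 6 gives output = -403.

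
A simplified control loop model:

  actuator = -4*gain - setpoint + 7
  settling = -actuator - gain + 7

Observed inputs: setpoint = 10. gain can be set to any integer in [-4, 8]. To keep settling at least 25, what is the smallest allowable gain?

gain = 5

Substituting into the actuator equation gives actuator = -4*gain - 3.
Substituting into the settling equation gives settling = 3*gain + 10.
Require 3*gain + 10 ≥ 25, so gain ≥ 5.
The smallest integer in [-4, 8] satisfying this is 5.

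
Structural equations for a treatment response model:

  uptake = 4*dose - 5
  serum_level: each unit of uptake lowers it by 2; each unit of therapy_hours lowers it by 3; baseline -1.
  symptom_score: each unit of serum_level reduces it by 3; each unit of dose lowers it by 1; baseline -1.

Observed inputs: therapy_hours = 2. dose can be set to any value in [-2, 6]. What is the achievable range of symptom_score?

Substituting into the serum_level equation gives serum_level = -8*dose + 3.
Substituting into the symptom_score equation gives symptom_score = 23*dose - 10.
Linear in dose, so extremes are at the endpoints: dose = -2 gives symptom_score = -56; dose = 6 gives symptom_score = 128.

-56 to 128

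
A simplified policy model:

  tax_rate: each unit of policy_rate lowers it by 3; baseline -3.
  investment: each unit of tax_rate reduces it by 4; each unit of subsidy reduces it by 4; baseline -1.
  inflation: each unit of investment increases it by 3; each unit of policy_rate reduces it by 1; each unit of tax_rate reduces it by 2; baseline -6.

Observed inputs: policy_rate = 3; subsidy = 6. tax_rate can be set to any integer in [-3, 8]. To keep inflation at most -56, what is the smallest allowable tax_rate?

Intervening on tax_rate fixes its value directly, overriding its dependence on policy_rate.
Substituting into the investment equation gives investment = -4*tax_rate - 25.
Substituting into the inflation equation gives inflation = -14*tax_rate - 84.
Require -14*tax_rate - 84 ≤ -56, so tax_rate ≥ -2.
The smallest integer in [-3, 8] satisfying this is -2.

tax_rate = -2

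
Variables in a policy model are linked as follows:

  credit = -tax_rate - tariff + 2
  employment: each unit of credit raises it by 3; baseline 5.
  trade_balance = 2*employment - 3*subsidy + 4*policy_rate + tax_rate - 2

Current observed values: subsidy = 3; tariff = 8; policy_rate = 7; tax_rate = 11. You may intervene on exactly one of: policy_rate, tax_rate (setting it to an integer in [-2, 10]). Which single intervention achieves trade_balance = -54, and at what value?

set tax_rate = 9

Intervening on policy_rate: trade_balance = 4*policy_rate - 92. Reaching -54 requires policy_rate = 19/2, not an integer.
Intervening on tax_rate: with other inputs at their observed values, trade_balance = -5*tax_rate - 9. Solving for -54 gives tax_rate = 9, within [-2, 10].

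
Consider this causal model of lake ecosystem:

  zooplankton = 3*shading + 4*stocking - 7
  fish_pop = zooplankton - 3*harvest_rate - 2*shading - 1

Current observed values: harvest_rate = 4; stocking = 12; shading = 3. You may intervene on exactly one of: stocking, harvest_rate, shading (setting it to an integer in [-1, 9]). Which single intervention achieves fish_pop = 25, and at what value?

Intervening on stocking: fish_pop = 4*stocking - 17. Reaching 25 requires stocking = 21/2, not an integer.
Intervening on harvest_rate: with other inputs at their observed values, fish_pop = -3*harvest_rate + 43. Solving for 25 gives harvest_rate = 6, within [-1, 9].
Intervening on shading: fish_pop = shading + 28. Reaching 25 requires shading = -3, outside [-1, 9].

set harvest_rate = 6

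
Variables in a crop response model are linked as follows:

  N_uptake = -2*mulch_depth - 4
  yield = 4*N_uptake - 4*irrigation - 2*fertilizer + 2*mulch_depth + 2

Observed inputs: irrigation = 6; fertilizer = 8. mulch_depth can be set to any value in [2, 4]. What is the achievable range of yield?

Substituting into the yield equation gives yield = -6*mulch_depth - 54.
Linear in mulch_depth, so extremes are at the endpoints: mulch_depth = 2 gives yield = -66; mulch_depth = 4 gives yield = -78.

-78 to -66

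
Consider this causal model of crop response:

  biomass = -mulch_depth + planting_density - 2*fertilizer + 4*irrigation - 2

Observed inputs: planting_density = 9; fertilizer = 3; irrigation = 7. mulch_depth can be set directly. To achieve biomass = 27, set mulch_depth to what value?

mulch_depth = 2

Substituting into the biomass equation gives biomass = -mulch_depth + 29.
Solve -mulch_depth + 29 = 27: mulch_depth = (27 - 29) / -1 = 2.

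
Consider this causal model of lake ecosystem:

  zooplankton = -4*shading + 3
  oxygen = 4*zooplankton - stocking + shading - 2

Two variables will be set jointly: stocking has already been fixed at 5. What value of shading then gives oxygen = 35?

With stocking held at 5:
Substituting into the oxygen equation gives oxygen = -15*shading + 5.
Solve -15*shading + 5 = 35: shading = (35 - 5) / -15 = -2.

shading = -2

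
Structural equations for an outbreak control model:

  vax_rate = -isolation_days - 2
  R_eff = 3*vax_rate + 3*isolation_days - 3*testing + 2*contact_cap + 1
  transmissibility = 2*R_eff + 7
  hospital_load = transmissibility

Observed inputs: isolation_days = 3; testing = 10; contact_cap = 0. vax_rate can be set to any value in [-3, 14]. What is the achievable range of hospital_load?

Intervening on vax_rate fixes its value directly, overriding its dependence on isolation_days.
Substituting into the R_eff equation gives R_eff = 3*vax_rate - 20.
transmissibility becomes 6*vax_rate - 33.
hospital_load becomes 6*vax_rate - 33.
Linear in vax_rate, so extremes are at the endpoints: vax_rate = -3 gives hospital_load = -51; vax_rate = 14 gives hospital_load = 51.

-51 to 51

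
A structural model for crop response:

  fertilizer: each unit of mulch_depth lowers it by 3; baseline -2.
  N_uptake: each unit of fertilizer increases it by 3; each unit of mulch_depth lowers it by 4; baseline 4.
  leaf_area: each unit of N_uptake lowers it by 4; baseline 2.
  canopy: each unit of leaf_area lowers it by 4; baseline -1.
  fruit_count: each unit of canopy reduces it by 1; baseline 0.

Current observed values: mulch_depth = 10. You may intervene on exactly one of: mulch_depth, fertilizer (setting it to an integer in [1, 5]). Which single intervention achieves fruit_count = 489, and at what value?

Intervening on mulch_depth: fruit_count = 208*mulch_depth + 41. Reaching 489 requires mulch_depth = 28/13, not an integer.
Intervening on fertilizer: with other inputs at their observed values, fruit_count = -48*fertilizer + 585. Solving for 489 gives fertilizer = 2, within [1, 5].

set fertilizer = 2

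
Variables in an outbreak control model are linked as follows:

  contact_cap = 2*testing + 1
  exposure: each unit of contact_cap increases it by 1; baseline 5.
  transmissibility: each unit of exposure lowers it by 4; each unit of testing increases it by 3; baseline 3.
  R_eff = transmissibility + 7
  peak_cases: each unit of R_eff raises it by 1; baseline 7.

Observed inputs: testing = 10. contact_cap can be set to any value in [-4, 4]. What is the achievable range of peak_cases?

11 to 43

Intervening on contact_cap fixes its value directly, overriding its dependence on testing.
Substituting into the transmissibility equation gives transmissibility = -4*contact_cap + 13.
This gives R_eff = -4*contact_cap + 20.
Substituting into the peak_cases equation gives peak_cases = -4*contact_cap + 27.
Linear in contact_cap, so extremes are at the endpoints: contact_cap = -4 gives peak_cases = 43; contact_cap = 4 gives peak_cases = 11.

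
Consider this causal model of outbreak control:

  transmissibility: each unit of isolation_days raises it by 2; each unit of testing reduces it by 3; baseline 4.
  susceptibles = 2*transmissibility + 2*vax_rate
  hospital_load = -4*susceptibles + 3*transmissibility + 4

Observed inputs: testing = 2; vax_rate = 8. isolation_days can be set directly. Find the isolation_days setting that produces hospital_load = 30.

isolation_days = -8

Substituting into the transmissibility equation gives transmissibility = 2*isolation_days - 2.
Substituting into the susceptibles equation gives susceptibles = 4*isolation_days + 12.
Substituting into the hospital_load equation gives hospital_load = -10*isolation_days - 50.
Solve -10*isolation_days - 50 = 30: isolation_days = (30 + 50) / -10 = -8.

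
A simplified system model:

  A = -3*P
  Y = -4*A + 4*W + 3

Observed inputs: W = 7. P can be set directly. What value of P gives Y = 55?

P = 2

Substituting into the Y equation gives Y = 12*P + 31.
Solve 12*P + 31 = 55: P = (55 - 31) / 12 = 2.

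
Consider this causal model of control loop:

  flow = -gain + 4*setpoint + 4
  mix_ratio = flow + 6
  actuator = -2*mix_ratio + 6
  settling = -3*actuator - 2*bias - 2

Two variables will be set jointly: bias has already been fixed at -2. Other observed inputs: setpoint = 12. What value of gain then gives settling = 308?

gain = 4

With bias held at -2:
Substituting into the flow equation gives flow = -gain + 52.
Substituting into the mix_ratio equation gives mix_ratio = -gain + 58.
This gives actuator = 2*gain - 110.
Substituting into the settling equation gives settling = -6*gain + 332.
Solve -6*gain + 332 = 308: gain = (308 - 332) / -6 = 4.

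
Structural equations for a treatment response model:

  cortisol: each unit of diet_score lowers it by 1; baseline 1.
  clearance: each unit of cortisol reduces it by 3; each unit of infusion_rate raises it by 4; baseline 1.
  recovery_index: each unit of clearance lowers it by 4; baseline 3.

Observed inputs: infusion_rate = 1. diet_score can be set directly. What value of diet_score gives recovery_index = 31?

Substituting into the clearance equation gives clearance = 3*diet_score + 2.
Substituting into the recovery_index equation gives recovery_index = -12*diet_score - 5.
Solve -12*diet_score - 5 = 31: diet_score = (31 + 5) / -12 = -3.

diet_score = -3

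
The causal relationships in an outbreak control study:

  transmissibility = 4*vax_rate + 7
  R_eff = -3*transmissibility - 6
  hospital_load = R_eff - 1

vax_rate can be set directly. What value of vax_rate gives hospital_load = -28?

vax_rate = 0

Substituting into the R_eff equation gives R_eff = -12*vax_rate - 27.
hospital_load becomes -12*vax_rate - 28.
Solve -12*vax_rate - 28 = -28: vax_rate = (-28 + 28) / -12 = 0.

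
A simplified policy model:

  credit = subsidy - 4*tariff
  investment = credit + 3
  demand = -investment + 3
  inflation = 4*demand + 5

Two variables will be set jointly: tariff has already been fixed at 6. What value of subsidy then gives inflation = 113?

With tariff held at 6:
Substituting into the credit equation gives credit = subsidy - 24.
Substituting into the investment equation gives investment = subsidy - 21.
Substituting into the demand equation gives demand = -subsidy + 24.
Substituting into the inflation equation gives inflation = -4*subsidy + 101.
Solve -4*subsidy + 101 = 113: subsidy = (113 - 101) / -4 = -3.

subsidy = -3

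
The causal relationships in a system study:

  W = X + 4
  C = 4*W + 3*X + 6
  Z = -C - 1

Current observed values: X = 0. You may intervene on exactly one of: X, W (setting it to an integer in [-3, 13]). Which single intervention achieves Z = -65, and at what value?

Intervening on X: with other inputs at their observed values, Z = -7*X - 23. Solving for -65 gives X = 6, within [-3, 13].
Intervening on W: Z = -4*W - 7. Reaching -65 requires W = 29/2, not an integer.

set X = 6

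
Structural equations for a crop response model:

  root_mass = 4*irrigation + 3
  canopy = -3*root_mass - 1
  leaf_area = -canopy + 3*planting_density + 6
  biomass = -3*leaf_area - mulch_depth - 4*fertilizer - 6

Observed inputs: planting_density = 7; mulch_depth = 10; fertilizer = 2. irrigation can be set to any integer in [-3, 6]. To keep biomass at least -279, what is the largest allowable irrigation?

Substituting into the canopy equation gives canopy = -12*irrigation - 10.
This gives leaf_area = 12*irrigation + 37.
Substituting into the biomass equation gives biomass = -36*irrigation - 135.
Require -36*irrigation - 135 ≥ -279, so irrigation ≤ 4.
The largest integer in [-3, 6] satisfying this is 4.

irrigation = 4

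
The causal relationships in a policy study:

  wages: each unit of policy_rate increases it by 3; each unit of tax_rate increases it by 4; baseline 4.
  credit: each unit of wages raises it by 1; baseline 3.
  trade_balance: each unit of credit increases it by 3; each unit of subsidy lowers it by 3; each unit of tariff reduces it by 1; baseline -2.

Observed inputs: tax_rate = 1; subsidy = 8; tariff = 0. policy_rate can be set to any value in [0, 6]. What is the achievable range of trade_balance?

7 to 61

Substituting into the wages equation gives wages = 3*policy_rate + 8.
So credit = 3*policy_rate + 11.
Substituting into the trade_balance equation gives trade_balance = 9*policy_rate + 7.
Linear in policy_rate, so extremes are at the endpoints: policy_rate = 0 gives trade_balance = 7; policy_rate = 6 gives trade_balance = 61.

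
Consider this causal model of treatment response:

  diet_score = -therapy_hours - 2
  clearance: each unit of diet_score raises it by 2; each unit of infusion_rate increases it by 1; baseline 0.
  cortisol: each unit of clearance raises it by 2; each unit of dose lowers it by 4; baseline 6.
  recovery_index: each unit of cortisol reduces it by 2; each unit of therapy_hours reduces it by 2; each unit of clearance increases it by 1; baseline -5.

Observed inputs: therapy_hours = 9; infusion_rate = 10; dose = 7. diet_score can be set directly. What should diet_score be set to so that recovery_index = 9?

diet_score = -3

Intervening on diet_score fixes its value directly, overriding its dependence on therapy_hours.
Substituting into the clearance equation gives clearance = 2*diet_score + 10.
cortisol becomes 4*diet_score - 2.
recovery_index becomes -6*diet_score - 9.
Solve -6*diet_score - 9 = 9: diet_score = (9 + 9) / -6 = -3.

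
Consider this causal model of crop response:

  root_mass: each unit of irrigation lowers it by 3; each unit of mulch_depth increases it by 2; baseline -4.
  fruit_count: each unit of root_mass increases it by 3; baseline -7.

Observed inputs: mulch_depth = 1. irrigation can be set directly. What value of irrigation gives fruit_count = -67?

Substituting into the root_mass equation gives root_mass = -3*irrigation - 2.
So fruit_count = -9*irrigation - 13.
Solve -9*irrigation - 13 = -67: irrigation = (-67 + 13) / -9 = 6.

irrigation = 6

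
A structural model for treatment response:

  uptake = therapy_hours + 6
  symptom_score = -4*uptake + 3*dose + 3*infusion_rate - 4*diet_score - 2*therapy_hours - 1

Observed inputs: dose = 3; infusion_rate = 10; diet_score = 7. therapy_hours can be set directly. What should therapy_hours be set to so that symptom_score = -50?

therapy_hours = 6

Substituting into the symptom_score equation gives symptom_score = -6*therapy_hours - 14.
Solve -6*therapy_hours - 14 = -50: therapy_hours = (-50 + 14) / -6 = 6.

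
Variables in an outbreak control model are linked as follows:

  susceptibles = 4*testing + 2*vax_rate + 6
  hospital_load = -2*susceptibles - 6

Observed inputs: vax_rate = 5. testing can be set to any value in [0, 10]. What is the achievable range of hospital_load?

-118 to -38

Substituting into the susceptibles equation gives susceptibles = 4*testing + 16.
Substituting into the hospital_load equation gives hospital_load = -8*testing - 38.
Linear in testing, so extremes are at the endpoints: testing = 0 gives hospital_load = -38; testing = 10 gives hospital_load = -118.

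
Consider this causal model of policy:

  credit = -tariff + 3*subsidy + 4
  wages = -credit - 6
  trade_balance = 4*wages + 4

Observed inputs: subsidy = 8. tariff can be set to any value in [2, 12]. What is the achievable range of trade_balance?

-124 to -84

Substituting into the credit equation gives credit = -tariff + 28.
Substituting into the wages equation gives wages = tariff - 34.
trade_balance becomes 4*tariff - 132.
Linear in tariff, so extremes are at the endpoints: tariff = 2 gives trade_balance = -124; tariff = 12 gives trade_balance = -84.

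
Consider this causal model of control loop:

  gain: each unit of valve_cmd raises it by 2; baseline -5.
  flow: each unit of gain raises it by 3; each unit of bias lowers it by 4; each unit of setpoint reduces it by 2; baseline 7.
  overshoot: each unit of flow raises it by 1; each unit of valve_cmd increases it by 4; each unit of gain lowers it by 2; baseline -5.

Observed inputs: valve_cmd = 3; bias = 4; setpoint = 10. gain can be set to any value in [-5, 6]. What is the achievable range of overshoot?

Intervening on gain fixes its value directly, overriding its dependence on valve_cmd.
Substituting into the flow equation gives flow = 3*gain - 29.
overshoot becomes gain - 22.
Linear in gain, so extremes are at the endpoints: gain = -5 gives overshoot = -27; gain = 6 gives overshoot = -16.

-27 to -16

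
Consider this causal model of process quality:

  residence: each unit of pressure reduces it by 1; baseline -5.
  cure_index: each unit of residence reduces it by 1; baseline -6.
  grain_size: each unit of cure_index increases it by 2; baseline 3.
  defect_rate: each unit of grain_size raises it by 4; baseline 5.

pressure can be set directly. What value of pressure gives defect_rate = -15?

pressure = -3

Substituting into the cure_index equation gives cure_index = pressure - 1.
grain_size becomes 2*pressure + 1.
Substituting into the defect_rate equation gives defect_rate = 8*pressure + 9.
Solve 8*pressure + 9 = -15: pressure = (-15 - 9) / 8 = -3.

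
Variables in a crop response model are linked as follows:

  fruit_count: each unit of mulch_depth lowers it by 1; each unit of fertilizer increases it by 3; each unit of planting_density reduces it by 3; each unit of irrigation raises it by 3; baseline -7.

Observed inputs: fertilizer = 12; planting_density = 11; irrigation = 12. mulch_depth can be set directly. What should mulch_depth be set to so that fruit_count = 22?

mulch_depth = 10

Substituting into the fruit_count equation gives fruit_count = -mulch_depth + 32.
Solve -mulch_depth + 32 = 22: mulch_depth = (22 - 32) / -1 = 10.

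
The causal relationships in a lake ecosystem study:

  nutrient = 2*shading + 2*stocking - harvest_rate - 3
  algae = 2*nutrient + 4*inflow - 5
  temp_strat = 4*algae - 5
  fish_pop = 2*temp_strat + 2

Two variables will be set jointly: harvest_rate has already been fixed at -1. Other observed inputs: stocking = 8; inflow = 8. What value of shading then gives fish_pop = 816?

shading = 12

With harvest_rate held at -1:
Substituting into the nutrient equation gives nutrient = 2*shading + 14.
Substituting into the algae equation gives algae = 4*shading + 55.
So temp_strat = 16*shading + 215.
This gives fish_pop = 32*shading + 432.
Solve 32*shading + 432 = 816: shading = (816 - 432) / 32 = 12.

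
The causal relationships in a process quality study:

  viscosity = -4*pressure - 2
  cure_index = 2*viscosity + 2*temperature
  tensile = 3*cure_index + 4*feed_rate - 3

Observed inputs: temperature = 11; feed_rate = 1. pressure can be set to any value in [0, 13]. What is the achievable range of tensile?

-257 to 55

Substituting into the cure_index equation gives cure_index = -8*pressure + 18.
This gives tensile = -24*pressure + 55.
Linear in pressure, so extremes are at the endpoints: pressure = 0 gives tensile = 55; pressure = 13 gives tensile = -257.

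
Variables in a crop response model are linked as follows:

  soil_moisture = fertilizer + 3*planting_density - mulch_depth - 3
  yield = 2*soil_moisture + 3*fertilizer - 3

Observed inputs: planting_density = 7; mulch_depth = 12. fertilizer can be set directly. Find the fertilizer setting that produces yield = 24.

fertilizer = 3

Substituting into the soil_moisture equation gives soil_moisture = fertilizer + 6.
Substituting into the yield equation gives yield = 5*fertilizer + 9.
Solve 5*fertilizer + 9 = 24: fertilizer = (24 - 9) / 5 = 3.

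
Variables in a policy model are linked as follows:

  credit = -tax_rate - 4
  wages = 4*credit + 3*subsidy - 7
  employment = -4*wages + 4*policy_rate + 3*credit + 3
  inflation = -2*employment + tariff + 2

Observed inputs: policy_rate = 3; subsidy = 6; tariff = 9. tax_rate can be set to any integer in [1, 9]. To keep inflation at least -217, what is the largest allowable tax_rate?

Substituting into the wages equation gives wages = -4*tax_rate - 5.
Substituting into the employment equation gives employment = 13*tax_rate + 23.
This gives inflation = -26*tax_rate - 35.
Require -26*tax_rate - 35 ≥ -217, so tax_rate ≤ 7.
The largest integer in [1, 9] satisfying this is 7.

tax_rate = 7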